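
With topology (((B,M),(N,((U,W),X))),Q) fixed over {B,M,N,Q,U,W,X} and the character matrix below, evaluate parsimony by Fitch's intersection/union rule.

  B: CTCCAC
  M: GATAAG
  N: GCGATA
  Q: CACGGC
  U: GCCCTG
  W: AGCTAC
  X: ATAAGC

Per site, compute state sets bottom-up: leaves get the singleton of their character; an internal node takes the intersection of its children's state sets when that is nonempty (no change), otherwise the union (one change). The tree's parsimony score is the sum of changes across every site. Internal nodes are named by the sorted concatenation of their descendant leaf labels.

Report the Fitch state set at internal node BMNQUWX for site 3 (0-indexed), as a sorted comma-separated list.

site 0, node BM: B={C} ∪ M={G} → {C,G} (+1)
site 0, node UW: U={G} ∪ W={A} → {A,G} (+1)
site 0, node UWX: UW={A,G} ∩ X={A} → {A} (+0)
site 0, node NUWX: N={G} ∪ UWX={A} → {A,G} (+1)
site 0, node BMNUWX: BM={C,G} ∩ NUWX={A,G} → {G} (+0)
site 0, node BMNQUWX: BMNUWX={G} ∪ Q={C} → {C,G} (+1)
site 1, node BM: B={T} ∪ M={A} → {A,T} (+1)
site 1, node UW: U={C} ∪ W={G} → {C,G} (+1)
site 1, node UWX: UW={C,G} ∪ X={T} → {C,G,T} (+1)
site 1, node NUWX: N={C} ∩ UWX={C,G,T} → {C} (+0)
site 1, node BMNUWX: BM={A,T} ∪ NUWX={C} → {A,C,T} (+1)
site 1, node BMNQUWX: BMNUWX={A,C,T} ∩ Q={A} → {A} (+0)
site 2, node BM: B={C} ∪ M={T} → {C,T} (+1)
site 2, node UW: U={C} ∩ W={C} → {C} (+0)
site 2, node UWX: UW={C} ∪ X={A} → {A,C} (+1)
site 2, node NUWX: N={G} ∪ UWX={A,C} → {A,C,G} (+1)
site 2, node BMNUWX: BM={C,T} ∩ NUWX={A,C,G} → {C} (+0)
site 2, node BMNQUWX: BMNUWX={C} ∩ Q={C} → {C} (+0)
site 3, node BM: B={C} ∪ M={A} → {A,C} (+1)
site 3, node UW: U={C} ∪ W={T} → {C,T} (+1)
site 3, node UWX: UW={C,T} ∪ X={A} → {A,C,T} (+1)
site 3, node NUWX: N={A} ∩ UWX={A,C,T} → {A} (+0)
site 3, node BMNUWX: BM={A,C} ∩ NUWX={A} → {A} (+0)
site 3, node BMNQUWX: BMNUWX={A} ∪ Q={G} → {A,G} (+1)
site 4, node BM: B={A} ∩ M={A} → {A} (+0)
site 4, node UW: U={T} ∪ W={A} → {A,T} (+1)
site 4, node UWX: UW={A,T} ∪ X={G} → {A,G,T} (+1)
site 4, node NUWX: N={T} ∩ UWX={A,G,T} → {T} (+0)
site 4, node BMNUWX: BM={A} ∪ NUWX={T} → {A,T} (+1)
site 4, node BMNQUWX: BMNUWX={A,T} ∪ Q={G} → {A,G,T} (+1)
site 5, node BM: B={C} ∪ M={G} → {C,G} (+1)
site 5, node UW: U={G} ∪ W={C} → {C,G} (+1)
site 5, node UWX: UW={C,G} ∩ X={C} → {C} (+0)
site 5, node NUWX: N={A} ∪ UWX={C} → {A,C} (+1)
site 5, node BMNUWX: BM={C,G} ∩ NUWX={A,C} → {C} (+0)
site 5, node BMNQUWX: BMNUWX={C} ∩ Q={C} → {C} (+0)
per-site changes: [4, 4, 3, 4, 4, 3]; total = 22

A,G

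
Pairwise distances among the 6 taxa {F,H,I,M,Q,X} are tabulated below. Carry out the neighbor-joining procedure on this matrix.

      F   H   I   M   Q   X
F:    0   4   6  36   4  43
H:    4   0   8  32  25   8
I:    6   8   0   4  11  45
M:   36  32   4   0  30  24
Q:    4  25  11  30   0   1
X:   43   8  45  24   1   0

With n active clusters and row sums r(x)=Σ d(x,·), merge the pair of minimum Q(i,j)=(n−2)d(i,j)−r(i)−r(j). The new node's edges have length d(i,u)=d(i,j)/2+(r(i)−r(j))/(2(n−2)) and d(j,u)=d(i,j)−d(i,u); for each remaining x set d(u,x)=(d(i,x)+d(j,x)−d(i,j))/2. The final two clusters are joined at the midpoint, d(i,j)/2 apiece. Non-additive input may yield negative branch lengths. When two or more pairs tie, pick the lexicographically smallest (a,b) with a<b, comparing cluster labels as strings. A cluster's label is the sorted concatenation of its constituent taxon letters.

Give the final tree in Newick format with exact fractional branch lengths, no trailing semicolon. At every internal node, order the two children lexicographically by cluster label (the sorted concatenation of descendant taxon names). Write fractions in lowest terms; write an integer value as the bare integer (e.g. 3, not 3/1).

1. join Q+X (d=1, Q=-188) ⇒ QX; edges |Q|=-23/4, |X|=27/4
  updated: d(F,QX)=23, d(H,QX)=16, d(I,QX)=55/2, d(M,QX)=53/2
2. join I+M (d=4, Q=-132) ⇒ IM; edges |I|=-41/6, |M|=65/6
  updated: d(F,IM)=19, d(H,IM)=18, d(IM,QX)=25
3. join F+H (d=4, Q=-76) ⇒ FH; edges |F|=4, |H|=0
  updated: d(FH,IM)=33/2, d(FH,QX)=35/2
4. join FH+IM (d=33/2, Q=-59) ⇒ FHIM; edges |FH|=9/2, |IM|=12
  updated: d(FHIM,QX)=13
5. join FHIM+QX (d=13) ⇒ FHIMQX; edges |FHIM|=13/2, |QX|=13/2
final tree: (((F:4,H:0):9/2,(I:-41/6,M:65/6):12):13/2,(Q:-23/4,X:27/4):13/2)
total length: 77/2

(((F:4,H:0):9/2,(I:-41/6,M:65/6):12):13/2,(Q:-23/4,X:27/4):13/2)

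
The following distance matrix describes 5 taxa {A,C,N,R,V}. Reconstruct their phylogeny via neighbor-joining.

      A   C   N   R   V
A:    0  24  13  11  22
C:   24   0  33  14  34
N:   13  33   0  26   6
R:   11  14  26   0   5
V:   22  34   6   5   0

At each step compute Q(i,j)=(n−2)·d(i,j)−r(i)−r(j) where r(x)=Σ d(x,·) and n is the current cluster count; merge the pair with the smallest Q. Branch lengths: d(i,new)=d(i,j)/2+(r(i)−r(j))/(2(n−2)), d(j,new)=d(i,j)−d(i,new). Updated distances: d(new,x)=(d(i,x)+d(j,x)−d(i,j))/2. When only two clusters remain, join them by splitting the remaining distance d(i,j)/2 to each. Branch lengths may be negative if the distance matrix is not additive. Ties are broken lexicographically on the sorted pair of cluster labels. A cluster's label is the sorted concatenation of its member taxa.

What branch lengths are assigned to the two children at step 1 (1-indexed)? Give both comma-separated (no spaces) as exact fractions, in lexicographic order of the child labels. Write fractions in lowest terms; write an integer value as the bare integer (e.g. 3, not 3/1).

29/6,7/6

iteration 1: select N,V (d=6, Q=-127); attach at lengths (29/6, 7/6); label the merged cluster NV
  updated: d(A,NV)=29/2, d(C,NV)=61/2, d(NV,R)=25/2
iteration 2: select A,NV (d=29/2, Q=-78); attach at lengths (21/4, 37/4); label the merged cluster ANV
  updated: d(ANV,C)=20, d(ANV,R)=9/2
iteration 3: select ANV,C (d=20, Q=-77/2); attach at lengths (21/4, 59/4); label the merged cluster ACNV
  updated: d(ACNV,R)=-3/4
iteration 4: select ACNV,R (d=-3/4); attach at lengths (-3/8, -3/8); label the merged cluster ACNRV
final tree: (((A:21/4,(N:29/6,V:7/6):37/4):21/4,C:59/4):-3/8,R:-3/8)
total length: 159/4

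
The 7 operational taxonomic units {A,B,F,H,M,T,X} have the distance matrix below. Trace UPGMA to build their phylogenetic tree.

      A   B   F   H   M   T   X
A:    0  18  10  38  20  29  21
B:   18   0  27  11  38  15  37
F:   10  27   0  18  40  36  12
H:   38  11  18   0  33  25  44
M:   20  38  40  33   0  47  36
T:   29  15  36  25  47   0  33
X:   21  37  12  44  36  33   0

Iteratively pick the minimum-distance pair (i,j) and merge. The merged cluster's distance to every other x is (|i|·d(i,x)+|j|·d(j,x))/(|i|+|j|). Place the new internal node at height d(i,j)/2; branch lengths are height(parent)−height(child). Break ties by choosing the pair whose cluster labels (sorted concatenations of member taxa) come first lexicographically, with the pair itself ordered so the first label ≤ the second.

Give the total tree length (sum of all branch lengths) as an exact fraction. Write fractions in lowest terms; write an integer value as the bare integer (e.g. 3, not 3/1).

2879/36

iteration 1: select A,F (d=10); attach at lengths (5, 5); label the merged cluster AF
  updated: d(AF,B)=45/2, d(AF,H)=28, d(AF,M)=30, d(AF,T)=65/2, d(AF,X)=33/2
iteration 2: select B,H (d=11); attach at lengths (11/2, 11/2); label the merged cluster BH
  updated: d(AF,BH)=101/4, d(BH,M)=71/2, d(BH,T)=20, d(BH,X)=81/2
iteration 3: select AF,X (d=33/2); attach at lengths (13/4, 33/4); label the merged cluster AFX
  updated: d(AFX,BH)=91/3, d(AFX,M)=32, d(AFX,T)=98/3
iteration 4: select BH,T (d=20); attach at lengths (9/2, 10); label the merged cluster BHT
  updated: d(AFX,BHT)=280/9, d(BHT,M)=118/3
iteration 5: select AFX,BHT (d=280/9); attach at lengths (263/36, 50/9); label the merged cluster ABFHTX
  updated: d(ABFHTX,M)=107/3
iteration 6: select ABFHTX,M (d=107/3); attach at lengths (41/18, 107/6); label the merged cluster ABFHMTX
final tree: ((((A:5,F:5):13/4,X:33/4):263/36,((B:11/2,H:11/2):9/2,T:10):50/9):41/18,M:107/6)
total length: 2879/36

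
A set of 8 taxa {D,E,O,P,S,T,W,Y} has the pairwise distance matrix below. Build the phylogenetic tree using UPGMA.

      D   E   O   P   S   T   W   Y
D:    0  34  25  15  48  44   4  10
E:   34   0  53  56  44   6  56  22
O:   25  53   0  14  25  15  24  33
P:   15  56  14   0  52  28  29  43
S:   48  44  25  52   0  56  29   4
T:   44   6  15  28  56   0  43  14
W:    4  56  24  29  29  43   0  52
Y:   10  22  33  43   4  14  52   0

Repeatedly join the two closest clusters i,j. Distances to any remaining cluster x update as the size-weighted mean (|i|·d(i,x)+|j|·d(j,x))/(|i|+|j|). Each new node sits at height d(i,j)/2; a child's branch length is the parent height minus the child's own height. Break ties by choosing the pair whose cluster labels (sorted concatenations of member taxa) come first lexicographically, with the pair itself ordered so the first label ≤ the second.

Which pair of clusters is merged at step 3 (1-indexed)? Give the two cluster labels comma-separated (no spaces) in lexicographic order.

E,T

iteration 1: select D,W (d=4); attach at lengths (2, 2); label the merged cluster DW
  updated: d(DW,E)=45, d(DW,O)=49/2, d(DW,P)=22, d(DW,S)=77/2, d(DW,T)=87/2, d(DW,Y)=31
iteration 2: select S,Y (d=4); attach at lengths (2, 2); label the merged cluster SY
  updated: d(DW,SY)=139/4, d(E,SY)=33, d(O,SY)=29, d(P,SY)=95/2, d(SY,T)=35
iteration 3: select E,T (d=6); attach at lengths (3, 3); label the merged cluster ET
  updated: d(DW,ET)=177/4, d(ET,O)=34, d(ET,P)=42, d(ET,SY)=34
iteration 4: select O,P (d=14); attach at lengths (7, 7); label the merged cluster OP
  updated: d(DW,OP)=93/4, d(ET,OP)=38, d(OP,SY)=153/4
iteration 5: select DW,OP (d=93/4); attach at lengths (77/8, 37/8); label the merged cluster DOPW
  updated: d(DOPW,ET)=329/8, d(DOPW,SY)=73/2
iteration 6: select ET,SY (d=34); attach at lengths (14, 15); label the merged cluster ESTY
  updated: d(DOPW,ESTY)=621/16
iteration 7: select DOPW,ESTY (d=621/16); attach at lengths (249/32, 77/32); label the merged cluster DEOPSTWY
final tree: (((D:2,W:2):77/8,(O:7,P:7):37/8):249/32,((E:3,T:3):14,(S:2,Y:2):15):77/32)
total length: 1303/16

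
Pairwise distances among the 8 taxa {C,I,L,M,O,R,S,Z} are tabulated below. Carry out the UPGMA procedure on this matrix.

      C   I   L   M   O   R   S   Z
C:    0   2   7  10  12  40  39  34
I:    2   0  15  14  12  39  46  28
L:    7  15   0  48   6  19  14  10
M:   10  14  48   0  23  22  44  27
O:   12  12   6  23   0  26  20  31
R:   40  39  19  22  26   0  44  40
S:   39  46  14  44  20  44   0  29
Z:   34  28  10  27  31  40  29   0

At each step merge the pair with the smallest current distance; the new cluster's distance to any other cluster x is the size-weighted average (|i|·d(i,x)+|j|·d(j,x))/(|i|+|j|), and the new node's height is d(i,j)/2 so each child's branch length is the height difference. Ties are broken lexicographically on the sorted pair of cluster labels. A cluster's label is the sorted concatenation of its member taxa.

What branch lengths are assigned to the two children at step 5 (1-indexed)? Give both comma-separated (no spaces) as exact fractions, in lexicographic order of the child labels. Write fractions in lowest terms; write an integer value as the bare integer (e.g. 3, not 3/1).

57/8,103/8

step 1: merge (C,I) at d=2; branch lengths C→1, I→1; new cluster CI
  updated: d(CI,L)=11, d(CI,M)=12, d(CI,O)=12, d(CI,R)=79/2, d(CI,S)=85/2, d(CI,Z)=31
step 2: merge (L,O) at d=6; branch lengths L→3, O→3; new cluster LO
  updated: d(CI,LO)=23/2, d(LO,M)=71/2, d(LO,R)=45/2, d(LO,S)=17, d(LO,Z)=41/2
step 3: merge (CI,LO) at d=23/2; branch lengths CI→19/4, LO→11/4; new cluster CILO
  updated: d(CILO,M)=95/4, d(CILO,R)=31, d(CILO,S)=119/4, d(CILO,Z)=103/4
step 4: merge (M,R) at d=22; branch lengths M→11, R→11; new cluster MR
  updated: d(CILO,MR)=219/8, d(MR,S)=44, d(MR,Z)=67/2
step 5: merge (CILO,Z) at d=103/4; branch lengths CILO→57/8, Z→103/8; new cluster CILOZ
  updated: d(CILOZ,MR)=143/5, d(CILOZ,S)=148/5
step 6: merge (CILOZ,MR) at d=143/5; branch lengths CILOZ→57/40, MR→33/10; new cluster CILMORZ
  updated: d(CILMORZ,S)=236/7
step 7: merge (CILMORZ,S) at d=236/7; branch lengths CILMORZ→179/70, S→118/7; new cluster CILMORSZ
final tree: (((((C:1,I:1):19/4,(L:3,O:3):11/4):57/8,Z:103/8):57/40,(M:11,R:11):33/10):179/70,S:118/7)
total length: 22859/280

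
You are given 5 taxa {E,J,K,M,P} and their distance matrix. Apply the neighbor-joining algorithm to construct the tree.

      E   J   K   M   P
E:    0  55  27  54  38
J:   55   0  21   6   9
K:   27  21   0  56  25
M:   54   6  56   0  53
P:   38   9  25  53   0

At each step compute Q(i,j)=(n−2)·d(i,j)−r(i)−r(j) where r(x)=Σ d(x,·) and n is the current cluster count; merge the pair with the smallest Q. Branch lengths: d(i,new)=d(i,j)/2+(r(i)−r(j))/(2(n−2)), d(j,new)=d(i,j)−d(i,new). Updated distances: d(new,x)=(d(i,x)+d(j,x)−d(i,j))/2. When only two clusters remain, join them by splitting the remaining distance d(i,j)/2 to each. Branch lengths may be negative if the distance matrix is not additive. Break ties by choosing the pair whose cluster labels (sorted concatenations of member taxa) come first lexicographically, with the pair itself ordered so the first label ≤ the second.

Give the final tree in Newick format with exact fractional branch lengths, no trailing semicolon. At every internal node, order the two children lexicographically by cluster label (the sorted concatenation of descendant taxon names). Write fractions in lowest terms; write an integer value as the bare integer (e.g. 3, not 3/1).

step 1: merge (J,M) at d=6, Q=-242; branch lengths J→-10, M→16; new cluster JM
  updated: d(E,JM)=103/2, d(JM,K)=71/2, d(JM,P)=28
step 2: merge (E,K) at d=27, Q=-150; branch lengths E→83/4, K→25/4; new cluster EK
  updated: d(EK,JM)=30, d(EK,P)=18
step 3: merge (EK,JM) at d=30, Q=-76; branch lengths EK→10, JM→20; new cluster EJKM
  updated: d(EJKM,P)=8
step 4: merge (EJKM,P) at d=8; branch lengths EJKM→4, P→4; new cluster EJKMP
final tree: (((E:83/4,K:25/4):10,(J:-10,M:16):20):4,P:4)
total length: 71

(((E:83/4,K:25/4):10,(J:-10,M:16):20):4,P:4)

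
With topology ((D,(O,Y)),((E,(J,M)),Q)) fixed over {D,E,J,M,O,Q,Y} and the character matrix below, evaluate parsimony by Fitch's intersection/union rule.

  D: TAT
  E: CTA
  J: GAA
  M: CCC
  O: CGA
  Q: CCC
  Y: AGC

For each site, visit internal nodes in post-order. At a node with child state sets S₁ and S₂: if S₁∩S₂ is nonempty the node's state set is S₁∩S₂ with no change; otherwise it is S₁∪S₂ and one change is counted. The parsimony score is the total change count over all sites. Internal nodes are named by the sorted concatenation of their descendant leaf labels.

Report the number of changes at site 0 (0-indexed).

OY@0: {C} ∪ {A} = {A,C} (union, +1)
DOY@0: {T} ∪ {A,C} = {A,C,T} (union, +1)
JM@0: {G} ∪ {C} = {C,G} (union, +1)
EJM@0: {C} ∩ {C,G} = {C} (intersection, +0)
EJMQ@0: {C} ∩ {C} = {C} (intersection, +0)
DEJMOQY@0: {A,C,T} ∩ {C} = {C} (intersection, +0)
OY@1: {G} ∩ {G} = {G} (intersection, +0)
DOY@1: {A} ∪ {G} = {A,G} (union, +1)
JM@1: {A} ∪ {C} = {A,C} (union, +1)
EJM@1: {T} ∪ {A,C} = {A,C,T} (union, +1)
EJMQ@1: {A,C,T} ∩ {C} = {C} (intersection, +0)
DEJMOQY@1: {A,G} ∪ {C} = {A,C,G} (union, +1)
OY@2: {A} ∪ {C} = {A,C} (union, +1)
DOY@2: {T} ∪ {A,C} = {A,C,T} (union, +1)
JM@2: {A} ∪ {C} = {A,C} (union, +1)
EJM@2: {A} ∩ {A,C} = {A} (intersection, +0)
EJMQ@2: {A} ∪ {C} = {A,C} (union, +1)
DEJMOQY@2: {A,C,T} ∩ {A,C} = {A,C} (intersection, +0)
per-site changes: [3, 4, 4]; total = 11

3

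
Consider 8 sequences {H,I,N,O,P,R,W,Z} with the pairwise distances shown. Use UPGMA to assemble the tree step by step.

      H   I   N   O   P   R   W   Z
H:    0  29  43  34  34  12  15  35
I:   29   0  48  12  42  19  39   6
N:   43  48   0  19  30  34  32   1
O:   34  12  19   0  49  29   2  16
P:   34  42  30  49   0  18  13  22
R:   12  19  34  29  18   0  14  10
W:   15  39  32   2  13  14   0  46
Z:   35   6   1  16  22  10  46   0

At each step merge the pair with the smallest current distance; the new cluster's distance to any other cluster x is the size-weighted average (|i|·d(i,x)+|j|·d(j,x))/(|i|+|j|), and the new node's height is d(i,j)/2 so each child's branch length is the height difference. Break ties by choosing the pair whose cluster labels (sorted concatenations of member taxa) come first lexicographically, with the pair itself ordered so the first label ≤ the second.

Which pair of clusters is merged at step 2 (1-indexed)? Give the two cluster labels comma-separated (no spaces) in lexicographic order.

step 1: merge (N,Z) at d=1; branch lengths N→1/2, Z→1/2; new cluster NZ
  updated: d(H,NZ)=39, d(I,NZ)=27, d(NZ,O)=35/2, d(NZ,P)=26, d(NZ,R)=22, d(NZ,W)=39
step 2: merge (O,W) at d=2; branch lengths O→1, W→1; new cluster OW
  updated: d(H,OW)=49/2, d(I,OW)=51/2, d(NZ,OW)=113/4, d(OW,P)=31, d(OW,R)=43/2
step 3: merge (H,R) at d=12; branch lengths H→6, R→6; new cluster HR
  updated: d(HR,I)=24, d(HR,NZ)=61/2, d(HR,OW)=23, d(HR,P)=26
step 4: merge (HR,OW) at d=23; branch lengths HR→11/2, OW→21/2; new cluster HORW
  updated: d(HORW,I)=99/4, d(HORW,NZ)=235/8, d(HORW,P)=57/2
step 5: merge (HORW,I) at d=99/4; branch lengths HORW→7/8, I→99/8; new cluster HIORW
  updated: d(HIORW,NZ)=289/10, d(HIORW,P)=156/5
step 6: merge (NZ,P) at d=26; branch lengths NZ→25/2, P→13; new cluster NPZ
  updated: d(HIORW,NPZ)=89/3
step 7: merge (HIORW,NPZ) at d=89/3; branch lengths HIORW→59/24, NPZ→11/6; new cluster HINOPRWZ
final tree: ((((H:6,R:6):11/2,(O:1,W:1):21/2):7/8,I:99/8):59/24,((N:1/2,Z:1/2):25/2,P:13):11/6)
total length: 1777/24

O,W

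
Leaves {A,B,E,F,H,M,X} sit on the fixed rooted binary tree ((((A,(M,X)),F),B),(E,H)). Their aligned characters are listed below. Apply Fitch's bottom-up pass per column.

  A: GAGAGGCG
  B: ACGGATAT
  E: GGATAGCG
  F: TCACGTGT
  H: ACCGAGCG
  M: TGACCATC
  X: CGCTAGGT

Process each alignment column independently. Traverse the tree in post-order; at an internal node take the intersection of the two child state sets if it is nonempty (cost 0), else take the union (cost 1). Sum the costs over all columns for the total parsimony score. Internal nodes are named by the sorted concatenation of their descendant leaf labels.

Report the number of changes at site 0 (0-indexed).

[col 0] MX: children M:{T}, X:{C} ∪→ {C,T}; cost 1
[col 0] AMX: children A:{G}, MX:{C,T} ∪→ {C,G,T}; cost 1
[col 0] AFMX: children AMX:{C,G,T}, F:{T} ∩→ {T}; cost 0
[col 0] ABFMX: children AFMX:{T}, B:{A} ∪→ {A,T}; cost 1
[col 0] EH: children E:{G}, H:{A} ∪→ {A,G}; cost 1
[col 0] ABEFHMX: children ABFMX:{A,T}, EH:{A,G} ∩→ {A}; cost 0
[col 1] MX: children M:{G}, X:{G} ∩→ {G}; cost 0
[col 1] AMX: children A:{A}, MX:{G} ∪→ {A,G}; cost 1
[col 1] AFMX: children AMX:{A,G}, F:{C} ∪→ {A,C,G}; cost 1
[col 1] ABFMX: children AFMX:{A,C,G}, B:{C} ∩→ {C}; cost 0
[col 1] EH: children E:{G}, H:{C} ∪→ {C,G}; cost 1
[col 1] ABEFHMX: children ABFMX:{C}, EH:{C,G} ∩→ {C}; cost 0
[col 2] MX: children M:{A}, X:{C} ∪→ {A,C}; cost 1
[col 2] AMX: children A:{G}, MX:{A,C} ∪→ {A,C,G}; cost 1
[col 2] AFMX: children AMX:{A,C,G}, F:{A} ∩→ {A}; cost 0
[col 2] ABFMX: children AFMX:{A}, B:{G} ∪→ {A,G}; cost 1
[col 2] EH: children E:{A}, H:{C} ∪→ {A,C}; cost 1
[col 2] ABEFHMX: children ABFMX:{A,G}, EH:{A,C} ∩→ {A}; cost 0
[col 3] MX: children M:{C}, X:{T} ∪→ {C,T}; cost 1
[col 3] AMX: children A:{A}, MX:{C,T} ∪→ {A,C,T}; cost 1
[col 3] AFMX: children AMX:{A,C,T}, F:{C} ∩→ {C}; cost 0
[col 3] ABFMX: children AFMX:{C}, B:{G} ∪→ {C,G}; cost 1
[col 3] EH: children E:{T}, H:{G} ∪→ {G,T}; cost 1
[col 3] ABEFHMX: children ABFMX:{C,G}, EH:{G,T} ∩→ {G}; cost 0
[col 4] MX: children M:{C}, X:{A} ∪→ {A,C}; cost 1
[col 4] AMX: children A:{G}, MX:{A,C} ∪→ {A,C,G}; cost 1
[col 4] AFMX: children AMX:{A,C,G}, F:{G} ∩→ {G}; cost 0
[col 4] ABFMX: children AFMX:{G}, B:{A} ∪→ {A,G}; cost 1
[col 4] EH: children E:{A}, H:{A} ∩→ {A}; cost 0
[col 4] ABEFHMX: children ABFMX:{A,G}, EH:{A} ∩→ {A}; cost 0
[col 5] MX: children M:{A}, X:{G} ∪→ {A,G}; cost 1
[col 5] AMX: children A:{G}, MX:{A,G} ∩→ {G}; cost 0
[col 5] AFMX: children AMX:{G}, F:{T} ∪→ {G,T}; cost 1
[col 5] ABFMX: children AFMX:{G,T}, B:{T} ∩→ {T}; cost 0
[col 5] EH: children E:{G}, H:{G} ∩→ {G}; cost 0
[col 5] ABEFHMX: children ABFMX:{T}, EH:{G} ∪→ {G,T}; cost 1
[col 6] MX: children M:{T}, X:{G} ∪→ {G,T}; cost 1
[col 6] AMX: children A:{C}, MX:{G,T} ∪→ {C,G,T}; cost 1
[col 6] AFMX: children AMX:{C,G,T}, F:{G} ∩→ {G}; cost 0
[col 6] ABFMX: children AFMX:{G}, B:{A} ∪→ {A,G}; cost 1
[col 6] EH: children E:{C}, H:{C} ∩→ {C}; cost 0
[col 6] ABEFHMX: children ABFMX:{A,G}, EH:{C} ∪→ {A,C,G}; cost 1
[col 7] MX: children M:{C}, X:{T} ∪→ {C,T}; cost 1
[col 7] AMX: children A:{G}, MX:{C,T} ∪→ {C,G,T}; cost 1
[col 7] AFMX: children AMX:{C,G,T}, F:{T} ∩→ {T}; cost 0
[col 7] ABFMX: children AFMX:{T}, B:{T} ∩→ {T}; cost 0
[col 7] EH: children E:{G}, H:{G} ∩→ {G}; cost 0
[col 7] ABEFHMX: children ABFMX:{T}, EH:{G} ∪→ {G,T}; cost 1
per-site changes: [4, 3, 4, 4, 3, 3, 4, 3]; total = 28

4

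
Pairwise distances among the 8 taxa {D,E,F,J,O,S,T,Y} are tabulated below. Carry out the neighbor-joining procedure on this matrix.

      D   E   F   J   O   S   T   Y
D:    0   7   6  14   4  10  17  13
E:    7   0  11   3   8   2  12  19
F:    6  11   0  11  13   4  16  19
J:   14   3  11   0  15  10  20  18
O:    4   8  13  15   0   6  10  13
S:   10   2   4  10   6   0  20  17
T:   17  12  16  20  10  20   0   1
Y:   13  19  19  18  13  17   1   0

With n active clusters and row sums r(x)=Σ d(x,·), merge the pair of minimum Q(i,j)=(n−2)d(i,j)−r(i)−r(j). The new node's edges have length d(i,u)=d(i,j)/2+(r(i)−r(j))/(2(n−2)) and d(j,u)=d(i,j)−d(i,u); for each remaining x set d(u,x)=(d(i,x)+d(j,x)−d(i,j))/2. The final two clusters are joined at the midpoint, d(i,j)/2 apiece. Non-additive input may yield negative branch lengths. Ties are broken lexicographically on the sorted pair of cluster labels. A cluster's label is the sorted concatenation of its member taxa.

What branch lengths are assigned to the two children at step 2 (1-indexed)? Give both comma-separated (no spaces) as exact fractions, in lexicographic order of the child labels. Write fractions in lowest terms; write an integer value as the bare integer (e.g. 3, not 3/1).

-21/20,81/20

step 1: merge (T,Y) at d=1, Q=-190; branch lengths T→1/6, Y→5/6; new cluster TY
  updated: d(D,TY)=29/2, d(E,TY)=15, d(F,TY)=17, d(J,TY)=37/2, d(O,TY)=11, d(S,TY)=18
step 2: merge (E,J) at d=3, Q=-205/2; branch lengths E→-21/20, J→81/20; new cluster EJ
  updated: d(D,EJ)=9, d(EJ,F)=19/2, d(EJ,O)=10, d(EJ,S)=9/2, d(EJ,TY)=61/4
step 3: merge (F,S) at d=4, Q=-76; branch lengths F→23/8, S→9/8; new cluster FS
  updated: d(D,FS)=6, d(EJ,FS)=5, d(FS,O)=15/2, d(FS,TY)=31/2
step 4: merge (EJ,FS) at d=5, Q=-233/4; branch lengths EJ→27/8, FS→13/8; new cluster EFJS
  updated: d(D,EFJS)=5, d(EFJS,O)=25/4, d(EFJS,TY)=103/8
step 5: merge (D,EFJS) at d=5, Q=-301/8; branch lengths D→75/32, EFJS→85/32; new cluster DEFJS
  updated: d(DEFJS,O)=21/8, d(DEFJS,TY)=179/16
step 6: merge (DEFJS,O) at d=21/8, Q=-397/16; branch lengths DEFJS→45/32, O→39/32; new cluster DEFJOS
  updated: d(DEFJOS,TY)=313/32
step 7: merge (DEFJOS,TY) at d=313/32; branch lengths DEFJOS→313/64, TY→313/64; new cluster DEFJOSTY
final tree: (((D:75/32,((E:-21/20,J:81/20):27/8,(F:23/8,S:9/8):13/8):85/32):45/32,O:39/32):313/64,(T:1/6,Y:5/6):313/64)
total length: 973/32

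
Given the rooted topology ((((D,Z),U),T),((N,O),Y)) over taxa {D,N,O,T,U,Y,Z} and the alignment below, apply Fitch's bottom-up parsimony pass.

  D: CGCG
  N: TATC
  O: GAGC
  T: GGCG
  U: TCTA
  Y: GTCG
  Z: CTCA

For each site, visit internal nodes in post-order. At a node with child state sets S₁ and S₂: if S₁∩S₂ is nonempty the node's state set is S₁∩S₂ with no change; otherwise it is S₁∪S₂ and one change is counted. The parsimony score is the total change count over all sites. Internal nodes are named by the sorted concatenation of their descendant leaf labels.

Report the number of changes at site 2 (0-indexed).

3

[col 0] DZ: children D:{C}, Z:{C} ∩→ {C}; cost 0
[col 0] DUZ: children DZ:{C}, U:{T} ∪→ {C,T}; cost 1
[col 0] DTUZ: children DUZ:{C,T}, T:{G} ∪→ {C,G,T}; cost 1
[col 0] NO: children N:{T}, O:{G} ∪→ {G,T}; cost 1
[col 0] NOY: children NO:{G,T}, Y:{G} ∩→ {G}; cost 0
[col 0] DNOTUYZ: children DTUZ:{C,G,T}, NOY:{G} ∩→ {G}; cost 0
[col 1] DZ: children D:{G}, Z:{T} ∪→ {G,T}; cost 1
[col 1] DUZ: children DZ:{G,T}, U:{C} ∪→ {C,G,T}; cost 1
[col 1] DTUZ: children DUZ:{C,G,T}, T:{G} ∩→ {G}; cost 0
[col 1] NO: children N:{A}, O:{A} ∩→ {A}; cost 0
[col 1] NOY: children NO:{A}, Y:{T} ∪→ {A,T}; cost 1
[col 1] DNOTUYZ: children DTUZ:{G}, NOY:{A,T} ∪→ {A,G,T}; cost 1
[col 2] DZ: children D:{C}, Z:{C} ∩→ {C}; cost 0
[col 2] DUZ: children DZ:{C}, U:{T} ∪→ {C,T}; cost 1
[col 2] DTUZ: children DUZ:{C,T}, T:{C} ∩→ {C}; cost 0
[col 2] NO: children N:{T}, O:{G} ∪→ {G,T}; cost 1
[col 2] NOY: children NO:{G,T}, Y:{C} ∪→ {C,G,T}; cost 1
[col 2] DNOTUYZ: children DTUZ:{C}, NOY:{C,G,T} ∩→ {C}; cost 0
[col 3] DZ: children D:{G}, Z:{A} ∪→ {A,G}; cost 1
[col 3] DUZ: children DZ:{A,G}, U:{A} ∩→ {A}; cost 0
[col 3] DTUZ: children DUZ:{A}, T:{G} ∪→ {A,G}; cost 1
[col 3] NO: children N:{C}, O:{C} ∩→ {C}; cost 0
[col 3] NOY: children NO:{C}, Y:{G} ∪→ {C,G}; cost 1
[col 3] DNOTUYZ: children DTUZ:{A,G}, NOY:{C,G} ∩→ {G}; cost 0
per-site changes: [3, 4, 3, 3]; total = 13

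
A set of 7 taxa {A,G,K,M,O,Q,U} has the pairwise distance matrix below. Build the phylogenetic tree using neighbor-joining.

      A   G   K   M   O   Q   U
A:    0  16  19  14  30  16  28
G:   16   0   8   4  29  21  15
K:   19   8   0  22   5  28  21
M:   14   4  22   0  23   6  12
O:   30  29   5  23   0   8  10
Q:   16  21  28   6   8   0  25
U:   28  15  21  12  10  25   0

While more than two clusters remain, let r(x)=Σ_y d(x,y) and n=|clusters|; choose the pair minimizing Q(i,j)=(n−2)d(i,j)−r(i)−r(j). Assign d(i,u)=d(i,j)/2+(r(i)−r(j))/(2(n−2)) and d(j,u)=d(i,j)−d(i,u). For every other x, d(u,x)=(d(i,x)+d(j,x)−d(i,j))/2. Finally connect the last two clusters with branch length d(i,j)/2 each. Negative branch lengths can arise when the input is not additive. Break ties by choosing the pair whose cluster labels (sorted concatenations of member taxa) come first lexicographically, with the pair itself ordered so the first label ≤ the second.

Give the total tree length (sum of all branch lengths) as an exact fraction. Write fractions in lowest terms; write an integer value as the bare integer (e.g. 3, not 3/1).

1. join K+O (d=5, Q=-183) ⇒ KO; edges |K|=23/10, |O|=27/10
  updated: d(A,KO)=22, d(G,KO)=16, d(KO,M)=20, d(KO,Q)=31/2, d(KO,U)=13
2. join KO+U (d=13, Q=-255/2) ⇒ KOU; edges |KO|=91/16, |U|=117/16
  updated: d(A,KOU)=37/2, d(G,KOU)=9, d(KOU,M)=19/2, d(KOU,Q)=55/4
3. join G+KOU (d=9, Q=-295/4) ⇒ GKOU; edges |G|=35/8, |KOU|=37/8
  updated: d(A,GKOU)=51/4, d(GKOU,M)=9/4, d(GKOU,Q)=103/8
4. join A+Q (d=16, Q=-365/8) ⇒ AQ; edges |A|=319/32, |Q|=193/32
  updated: d(AQ,GKOU)=77/16, d(AQ,M)=2
5. join AQ+GKOU (d=77/16, Q=-145/16) ⇒ AGKOQU; edges |AQ|=73/32, |GKOU|=81/32
  updated: d(AGKOQU,M)=-9/32
6. join AGKOQU+M (d=-9/32) ⇒ AGKMOQU; edges |AGKOQU|=-9/64, |M|=-9/64
final tree: (((A:319/32,Q:193/32):73/32,(G:35/8,((K:23/10,O:27/10):91/16,U:117/16):37/8):81/32):-9/64,M:-9/64)
total length: 1521/32

1521/32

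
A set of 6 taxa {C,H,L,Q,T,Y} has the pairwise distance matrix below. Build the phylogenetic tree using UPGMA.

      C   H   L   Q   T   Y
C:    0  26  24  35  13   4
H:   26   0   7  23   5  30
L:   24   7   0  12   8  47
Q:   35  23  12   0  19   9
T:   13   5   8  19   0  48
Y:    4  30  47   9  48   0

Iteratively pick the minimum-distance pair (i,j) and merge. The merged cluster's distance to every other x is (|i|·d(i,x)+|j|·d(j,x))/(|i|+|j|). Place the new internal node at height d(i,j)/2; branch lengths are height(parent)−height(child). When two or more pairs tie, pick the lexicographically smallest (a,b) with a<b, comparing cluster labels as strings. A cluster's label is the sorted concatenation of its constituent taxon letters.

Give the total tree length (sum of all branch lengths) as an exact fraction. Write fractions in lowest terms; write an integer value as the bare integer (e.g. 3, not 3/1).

step 1: merge (C,Y) at d=4; branch lengths C→2, Y→2; new cluster CY
  updated: d(CY,H)=28, d(CY,L)=71/2, d(CY,Q)=22, d(CY,T)=61/2
step 2: merge (H,T) at d=5; branch lengths H→5/2, T→5/2; new cluster HT
  updated: d(CY,HT)=117/4, d(HT,L)=15/2, d(HT,Q)=21
step 3: merge (HT,L) at d=15/2; branch lengths HT→5/4, L→15/4; new cluster HLT
  updated: d(CY,HLT)=94/3, d(HLT,Q)=18
step 4: merge (HLT,Q) at d=18; branch lengths HLT→21/4, Q→9; new cluster HLQT
  updated: d(CY,HLQT)=29
step 5: merge (CY,HLQT) at d=29; branch lengths CY→25/2, HLQT→11/2; new cluster CHLQTY
final tree: ((C:2,Y:2):25/2,(((H:5/2,T:5/2):5/4,L:15/4):21/4,Q:9):11/2)
total length: 185/4

185/4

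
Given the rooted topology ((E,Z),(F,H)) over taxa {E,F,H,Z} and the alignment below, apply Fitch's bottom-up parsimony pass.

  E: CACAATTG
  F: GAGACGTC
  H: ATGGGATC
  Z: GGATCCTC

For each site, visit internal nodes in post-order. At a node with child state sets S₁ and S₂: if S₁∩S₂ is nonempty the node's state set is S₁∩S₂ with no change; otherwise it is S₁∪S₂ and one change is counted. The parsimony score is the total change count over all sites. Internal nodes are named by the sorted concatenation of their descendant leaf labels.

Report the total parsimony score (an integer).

14

[col 0] EZ: children E:{C}, Z:{G} ∪→ {C,G}; cost 1
[col 0] FH: children F:{G}, H:{A} ∪→ {A,G}; cost 1
[col 0] EFHZ: children EZ:{C,G}, FH:{A,G} ∩→ {G}; cost 0
[col 1] EZ: children E:{A}, Z:{G} ∪→ {A,G}; cost 1
[col 1] FH: children F:{A}, H:{T} ∪→ {A,T}; cost 1
[col 1] EFHZ: children EZ:{A,G}, FH:{A,T} ∩→ {A}; cost 0
[col 2] EZ: children E:{C}, Z:{A} ∪→ {A,C}; cost 1
[col 2] FH: children F:{G}, H:{G} ∩→ {G}; cost 0
[col 2] EFHZ: children EZ:{A,C}, FH:{G} ∪→ {A,C,G}; cost 1
[col 3] EZ: children E:{A}, Z:{T} ∪→ {A,T}; cost 1
[col 3] FH: children F:{A}, H:{G} ∪→ {A,G}; cost 1
[col 3] EFHZ: children EZ:{A,T}, FH:{A,G} ∩→ {A}; cost 0
[col 4] EZ: children E:{A}, Z:{C} ∪→ {A,C}; cost 1
[col 4] FH: children F:{C}, H:{G} ∪→ {C,G}; cost 1
[col 4] EFHZ: children EZ:{A,C}, FH:{C,G} ∩→ {C}; cost 0
[col 5] EZ: children E:{T}, Z:{C} ∪→ {C,T}; cost 1
[col 5] FH: children F:{G}, H:{A} ∪→ {A,G}; cost 1
[col 5] EFHZ: children EZ:{C,T}, FH:{A,G} ∪→ {A,C,G,T}; cost 1
[col 6] EZ: children E:{T}, Z:{T} ∩→ {T}; cost 0
[col 6] FH: children F:{T}, H:{T} ∩→ {T}; cost 0
[col 6] EFHZ: children EZ:{T}, FH:{T} ∩→ {T}; cost 0
[col 7] EZ: children E:{G}, Z:{C} ∪→ {C,G}; cost 1
[col 7] FH: children F:{C}, H:{C} ∩→ {C}; cost 0
[col 7] EFHZ: children EZ:{C,G}, FH:{C} ∩→ {C}; cost 0
per-site changes: [2, 2, 2, 2, 2, 3, 0, 1]; total = 14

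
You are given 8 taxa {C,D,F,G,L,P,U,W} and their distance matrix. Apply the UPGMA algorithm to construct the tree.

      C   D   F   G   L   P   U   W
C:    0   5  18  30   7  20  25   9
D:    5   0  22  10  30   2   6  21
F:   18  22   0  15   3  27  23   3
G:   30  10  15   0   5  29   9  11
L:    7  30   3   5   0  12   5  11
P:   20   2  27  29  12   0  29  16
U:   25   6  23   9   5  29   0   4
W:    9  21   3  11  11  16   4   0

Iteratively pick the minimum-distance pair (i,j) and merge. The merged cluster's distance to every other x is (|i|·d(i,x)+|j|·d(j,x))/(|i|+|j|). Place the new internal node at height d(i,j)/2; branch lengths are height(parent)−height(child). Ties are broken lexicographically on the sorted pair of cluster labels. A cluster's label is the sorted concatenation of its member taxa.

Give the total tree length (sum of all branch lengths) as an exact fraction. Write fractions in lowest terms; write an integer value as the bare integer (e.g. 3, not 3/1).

2419/60

1. join D+P (d=2) ⇒ DP; edges |D|=1, |P|=1
  updated: d(C,DP)=25/2, d(DP,F)=49/2, d(DP,G)=39/2, d(DP,L)=21, d(DP,U)=35/2, d(DP,W)=37/2
2. join F+L (d=3) ⇒ FL; edges |F|=3/2, |L|=3/2
  updated: d(C,FL)=25/2, d(DP,FL)=91/4, d(FL,G)=10, d(FL,U)=14, d(FL,W)=7
3. join U+W (d=4) ⇒ UW; edges |U|=2, |W|=2
  updated: d(C,UW)=17, d(DP,UW)=18, d(FL,UW)=21/2, d(G,UW)=10
4. join FL+G (d=10) ⇒ FGL; edges |FL|=7/2, |G|=5
  updated: d(C,FGL)=55/3, d(DP,FGL)=65/3, d(FGL,UW)=31/3
5. join FGL+UW (d=31/3) ⇒ FGLUW; edges |FGL|=1/6, |UW|=19/6
  updated: d(C,FGLUW)=89/5, d(DP,FGLUW)=101/5
6. join C+DP (d=25/2) ⇒ CDP; edges |C|=25/4, |DP|=21/4
  updated: d(CDP,FGLUW)=97/5
7. join CDP+FGLUW (d=97/5) ⇒ CDFGLPUW; edges |CDP|=69/20, |FGLUW|=68/15
final tree: ((C:25/4,(D:1,P:1):21/4):69/20,(((F:3/2,L:3/2):7/2,G:5):1/6,(U:2,W:2):19/6):68/15)
total length: 2419/60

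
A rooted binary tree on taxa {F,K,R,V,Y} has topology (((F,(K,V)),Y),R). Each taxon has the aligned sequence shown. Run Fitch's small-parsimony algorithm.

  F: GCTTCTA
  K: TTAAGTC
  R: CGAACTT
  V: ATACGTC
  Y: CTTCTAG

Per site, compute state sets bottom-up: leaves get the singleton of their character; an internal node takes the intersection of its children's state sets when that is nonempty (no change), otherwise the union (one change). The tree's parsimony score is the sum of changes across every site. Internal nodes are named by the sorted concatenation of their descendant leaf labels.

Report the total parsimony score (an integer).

[col 0] KV: children K:{T}, V:{A} ∪→ {A,T}; cost 1
[col 0] FKV: children F:{G}, KV:{A,T} ∪→ {A,G,T}; cost 1
[col 0] FKVY: children FKV:{A,G,T}, Y:{C} ∪→ {A,C,G,T}; cost 1
[col 0] FKRVY: children FKVY:{A,C,G,T}, R:{C} ∩→ {C}; cost 0
[col 1] KV: children K:{T}, V:{T} ∩→ {T}; cost 0
[col 1] FKV: children F:{C}, KV:{T} ∪→ {C,T}; cost 1
[col 1] FKVY: children FKV:{C,T}, Y:{T} ∩→ {T}; cost 0
[col 1] FKRVY: children FKVY:{T}, R:{G} ∪→ {G,T}; cost 1
[col 2] KV: children K:{A}, V:{A} ∩→ {A}; cost 0
[col 2] FKV: children F:{T}, KV:{A} ∪→ {A,T}; cost 1
[col 2] FKVY: children FKV:{A,T}, Y:{T} ∩→ {T}; cost 0
[col 2] FKRVY: children FKVY:{T}, R:{A} ∪→ {A,T}; cost 1
[col 3] KV: children K:{A}, V:{C} ∪→ {A,C}; cost 1
[col 3] FKV: children F:{T}, KV:{A,C} ∪→ {A,C,T}; cost 1
[col 3] FKVY: children FKV:{A,C,T}, Y:{C} ∩→ {C}; cost 0
[col 3] FKRVY: children FKVY:{C}, R:{A} ∪→ {A,C}; cost 1
[col 4] KV: children K:{G}, V:{G} ∩→ {G}; cost 0
[col 4] FKV: children F:{C}, KV:{G} ∪→ {C,G}; cost 1
[col 4] FKVY: children FKV:{C,G}, Y:{T} ∪→ {C,G,T}; cost 1
[col 4] FKRVY: children FKVY:{C,G,T}, R:{C} ∩→ {C}; cost 0
[col 5] KV: children K:{T}, V:{T} ∩→ {T}; cost 0
[col 5] FKV: children F:{T}, KV:{T} ∩→ {T}; cost 0
[col 5] FKVY: children FKV:{T}, Y:{A} ∪→ {A,T}; cost 1
[col 5] FKRVY: children FKVY:{A,T}, R:{T} ∩→ {T}; cost 0
[col 6] KV: children K:{C}, V:{C} ∩→ {C}; cost 0
[col 6] FKV: children F:{A}, KV:{C} ∪→ {A,C}; cost 1
[col 6] FKVY: children FKV:{A,C}, Y:{G} ∪→ {A,C,G}; cost 1
[col 6] FKRVY: children FKVY:{A,C,G}, R:{T} ∪→ {A,C,G,T}; cost 1
per-site changes: [3, 2, 2, 3, 2, 1, 3]; total = 16

16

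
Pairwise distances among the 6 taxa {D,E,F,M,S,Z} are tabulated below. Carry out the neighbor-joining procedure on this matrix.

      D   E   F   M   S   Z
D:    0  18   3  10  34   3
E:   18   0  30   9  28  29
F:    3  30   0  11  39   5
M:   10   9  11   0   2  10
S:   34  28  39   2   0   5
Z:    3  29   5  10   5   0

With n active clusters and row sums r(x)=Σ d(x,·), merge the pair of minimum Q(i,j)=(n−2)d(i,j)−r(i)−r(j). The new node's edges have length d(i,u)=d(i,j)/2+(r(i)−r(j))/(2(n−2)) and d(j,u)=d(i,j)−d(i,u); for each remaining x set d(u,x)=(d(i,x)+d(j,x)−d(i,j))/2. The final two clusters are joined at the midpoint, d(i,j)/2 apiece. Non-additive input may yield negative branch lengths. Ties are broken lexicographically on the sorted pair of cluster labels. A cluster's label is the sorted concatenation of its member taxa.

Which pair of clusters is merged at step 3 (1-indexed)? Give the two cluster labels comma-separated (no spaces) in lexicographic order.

DFZ,E

1. join D+F (d=3, Q=-144) ⇒ DF; edges |D|=-1, |F|=4
  updated: d(DF,E)=45/2, d(DF,M)=9, d(DF,S)=35, d(DF,Z)=5/2
2. join DF+Z (d=5/2, Q=-108) ⇒ DFZ; edges |DF|=5, |Z|=-5/2
  updated: d(DFZ,E)=49/2, d(DFZ,M)=33/4, d(DFZ,S)=75/4
3. join DFZ+E (d=49/2, Q=-64) ⇒ DEFZ; edges |DFZ|=39/4, |E|=59/4
  updated: d(DEFZ,M)=-29/8, d(DEFZ,S)=89/8
4. join DEFZ+M (d=-29/8, Q=-19/2) ⇒ DEFMZ; edges |DEFZ|=11/4, |M|=-51/8
  updated: d(DEFMZ,S)=67/8
5. join DEFMZ+S (d=67/8) ⇒ DEFMSZ; edges |DEFMZ|=67/16, |S|=67/16
final tree: (((((D:-1,F:4):5,Z:-5/2):39/4,E:59/4):11/4,M:-51/8):67/16,S:67/16)
total length: 139/4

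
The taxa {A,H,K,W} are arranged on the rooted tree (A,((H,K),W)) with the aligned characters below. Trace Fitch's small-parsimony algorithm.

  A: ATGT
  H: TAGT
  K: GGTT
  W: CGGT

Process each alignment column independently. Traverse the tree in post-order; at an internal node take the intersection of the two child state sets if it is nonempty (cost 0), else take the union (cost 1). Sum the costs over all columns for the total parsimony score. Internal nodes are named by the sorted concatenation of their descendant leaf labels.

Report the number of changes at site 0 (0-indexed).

3

[col 0] HK: children H:{T}, K:{G} ∪→ {G,T}; cost 1
[col 0] HKW: children HK:{G,T}, W:{C} ∪→ {C,G,T}; cost 1
[col 0] AHKW: children A:{A}, HKW:{C,G,T} ∪→ {A,C,G,T}; cost 1
[col 1] HK: children H:{A}, K:{G} ∪→ {A,G}; cost 1
[col 1] HKW: children HK:{A,G}, W:{G} ∩→ {G}; cost 0
[col 1] AHKW: children A:{T}, HKW:{G} ∪→ {G,T}; cost 1
[col 2] HK: children H:{G}, K:{T} ∪→ {G,T}; cost 1
[col 2] HKW: children HK:{G,T}, W:{G} ∩→ {G}; cost 0
[col 2] AHKW: children A:{G}, HKW:{G} ∩→ {G}; cost 0
[col 3] HK: children H:{T}, K:{T} ∩→ {T}; cost 0
[col 3] HKW: children HK:{T}, W:{T} ∩→ {T}; cost 0
[col 3] AHKW: children A:{T}, HKW:{T} ∩→ {T}; cost 0
per-site changes: [3, 2, 1, 0]; total = 6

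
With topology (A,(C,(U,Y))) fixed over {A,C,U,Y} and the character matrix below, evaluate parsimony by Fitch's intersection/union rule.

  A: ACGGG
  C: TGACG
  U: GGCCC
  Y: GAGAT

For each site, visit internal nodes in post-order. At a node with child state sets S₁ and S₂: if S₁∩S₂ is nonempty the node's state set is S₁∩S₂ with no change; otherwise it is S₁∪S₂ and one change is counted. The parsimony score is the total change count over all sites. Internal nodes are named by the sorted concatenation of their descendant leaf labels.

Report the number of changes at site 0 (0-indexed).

2

UY@0: {G} ∩ {G} = {G} (intersection, +0)
CUY@0: {T} ∪ {G} = {G,T} (union, +1)
ACUY@0: {A} ∪ {G,T} = {A,G,T} (union, +1)
UY@1: {G} ∪ {A} = {A,G} (union, +1)
CUY@1: {G} ∩ {A,G} = {G} (intersection, +0)
ACUY@1: {C} ∪ {G} = {C,G} (union, +1)
UY@2: {C} ∪ {G} = {C,G} (union, +1)
CUY@2: {A} ∪ {C,G} = {A,C,G} (union, +1)
ACUY@2: {G} ∩ {A,C,G} = {G} (intersection, +0)
UY@3: {C} ∪ {A} = {A,C} (union, +1)
CUY@3: {C} ∩ {A,C} = {C} (intersection, +0)
ACUY@3: {G} ∪ {C} = {C,G} (union, +1)
UY@4: {C} ∪ {T} = {C,T} (union, +1)
CUY@4: {G} ∪ {C,T} = {C,G,T} (union, +1)
ACUY@4: {G} ∩ {C,G,T} = {G} (intersection, +0)
per-site changes: [2, 2, 2, 2, 2]; total = 10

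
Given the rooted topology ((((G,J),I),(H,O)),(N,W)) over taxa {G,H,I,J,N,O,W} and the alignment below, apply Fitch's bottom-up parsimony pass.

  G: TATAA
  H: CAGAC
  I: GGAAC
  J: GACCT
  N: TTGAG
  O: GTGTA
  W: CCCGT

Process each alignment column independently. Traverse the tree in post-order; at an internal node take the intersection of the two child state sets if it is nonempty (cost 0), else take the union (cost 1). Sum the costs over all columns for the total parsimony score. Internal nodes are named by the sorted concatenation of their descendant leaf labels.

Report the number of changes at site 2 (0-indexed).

4

site 0, node GJ: G={T} ∪ J={G} → {G,T} (+1)
site 0, node GIJ: GJ={G,T} ∩ I={G} → {G} (+0)
site 0, node HO: H={C} ∪ O={G} → {C,G} (+1)
site 0, node GHIJO: GIJ={G} ∩ HO={C,G} → {G} (+0)
site 0, node NW: N={T} ∪ W={C} → {C,T} (+1)
site 0, node GHIJNOW: GHIJO={G} ∪ NW={C,T} → {C,G,T} (+1)
site 1, node GJ: G={A} ∩ J={A} → {A} (+0)
site 1, node GIJ: GJ={A} ∪ I={G} → {A,G} (+1)
site 1, node HO: H={A} ∪ O={T} → {A,T} (+1)
site 1, node GHIJO: GIJ={A,G} ∩ HO={A,T} → {A} (+0)
site 1, node NW: N={T} ∪ W={C} → {C,T} (+1)
site 1, node GHIJNOW: GHIJO={A} ∪ NW={C,T} → {A,C,T} (+1)
site 2, node GJ: G={T} ∪ J={C} → {C,T} (+1)
site 2, node GIJ: GJ={C,T} ∪ I={A} → {A,C,T} (+1)
site 2, node HO: H={G} ∩ O={G} → {G} (+0)
site 2, node GHIJO: GIJ={A,C,T} ∪ HO={G} → {A,C,G,T} (+1)
site 2, node NW: N={G} ∪ W={C} → {C,G} (+1)
site 2, node GHIJNOW: GHIJO={A,C,G,T} ∩ NW={C,G} → {C,G} (+0)
site 3, node GJ: G={A} ∪ J={C} → {A,C} (+1)
site 3, node GIJ: GJ={A,C} ∩ I={A} → {A} (+0)
site 3, node HO: H={A} ∪ O={T} → {A,T} (+1)
site 3, node GHIJO: GIJ={A} ∩ HO={A,T} → {A} (+0)
site 3, node NW: N={A} ∪ W={G} → {A,G} (+1)
site 3, node GHIJNOW: GHIJO={A} ∩ NW={A,G} → {A} (+0)
site 4, node GJ: G={A} ∪ J={T} → {A,T} (+1)
site 4, node GIJ: GJ={A,T} ∪ I={C} → {A,C,T} (+1)
site 4, node HO: H={C} ∪ O={A} → {A,C} (+1)
site 4, node GHIJO: GIJ={A,C,T} ∩ HO={A,C} → {A,C} (+0)
site 4, node NW: N={G} ∪ W={T} → {G,T} (+1)
site 4, node GHIJNOW: GHIJO={A,C} ∪ NW={G,T} → {A,C,G,T} (+1)
per-site changes: [4, 4, 4, 3, 5]; total = 20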